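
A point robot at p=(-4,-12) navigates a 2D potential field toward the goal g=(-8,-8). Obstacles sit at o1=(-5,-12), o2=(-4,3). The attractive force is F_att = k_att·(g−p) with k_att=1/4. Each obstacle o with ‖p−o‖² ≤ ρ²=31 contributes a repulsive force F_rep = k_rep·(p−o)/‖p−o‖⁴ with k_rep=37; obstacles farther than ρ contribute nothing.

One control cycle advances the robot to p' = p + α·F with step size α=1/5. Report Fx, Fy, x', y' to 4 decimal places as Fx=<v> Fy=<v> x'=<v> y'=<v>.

F_att = 1/4·(g−p) = 1/4·(-4,4) = (-1.0000,1.0000)
o1: d²=1 ≤ ρ²=31; F_rep = 37·(1,0)/1² = (37.0000,0.0000)
o2: d²=225 > ρ²=31 → inactive
F = F_att + ΣF_rep = (36.0000,1.0000)
p' = p + 1/5·F = (3.2000,-11.8000)

Fx=36.0000 Fy=1.0000 x'=3.2000 y'=-11.8000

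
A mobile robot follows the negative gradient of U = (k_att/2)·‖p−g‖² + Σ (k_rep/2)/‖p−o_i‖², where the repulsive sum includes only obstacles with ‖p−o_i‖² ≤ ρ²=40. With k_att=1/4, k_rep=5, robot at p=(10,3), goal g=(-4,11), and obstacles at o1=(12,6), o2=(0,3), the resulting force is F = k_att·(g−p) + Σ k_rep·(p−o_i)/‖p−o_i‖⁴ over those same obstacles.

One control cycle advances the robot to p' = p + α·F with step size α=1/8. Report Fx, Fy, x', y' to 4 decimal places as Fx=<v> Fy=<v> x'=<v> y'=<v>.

Fx=-3.5592 Fy=1.9112 x'=9.5551 y'=3.2389

F_att = 1/4·(g−p) = 1/4·(-14,8) = (-3.5000,2.0000)
o1: d²=13 ≤ ρ²=40; F_rep = 5·(-2,-3)/13² = (-0.0592,-0.0888)
o2: d²=100 > ρ²=40 → inactive
F = F_att + ΣF_rep = (-3.5592,1.9112)
p' = p + 1/8·F = (9.5551,3.2389)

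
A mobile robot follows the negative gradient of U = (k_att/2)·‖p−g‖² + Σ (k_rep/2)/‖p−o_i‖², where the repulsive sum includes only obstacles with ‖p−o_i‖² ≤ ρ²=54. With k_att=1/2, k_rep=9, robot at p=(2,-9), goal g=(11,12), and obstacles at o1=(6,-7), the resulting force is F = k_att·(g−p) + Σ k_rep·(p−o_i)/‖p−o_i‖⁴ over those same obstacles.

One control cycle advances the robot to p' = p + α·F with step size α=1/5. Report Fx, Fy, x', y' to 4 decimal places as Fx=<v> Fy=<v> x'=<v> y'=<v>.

Fx=4.4100 Fy=10.4550 x'=2.8820 y'=-6.9090

F_att = 1/2·(g−p) = 1/2·(9,21) = (4.5000,10.5000)
o1: d²=20 ≤ ρ²=54; F_rep = 9·(-4,-2)/20² = (-0.0900,-0.0450)
F = F_att + ΣF_rep = (4.4100,10.4550)
p' = p + 1/5·F = (2.8820,-6.9090)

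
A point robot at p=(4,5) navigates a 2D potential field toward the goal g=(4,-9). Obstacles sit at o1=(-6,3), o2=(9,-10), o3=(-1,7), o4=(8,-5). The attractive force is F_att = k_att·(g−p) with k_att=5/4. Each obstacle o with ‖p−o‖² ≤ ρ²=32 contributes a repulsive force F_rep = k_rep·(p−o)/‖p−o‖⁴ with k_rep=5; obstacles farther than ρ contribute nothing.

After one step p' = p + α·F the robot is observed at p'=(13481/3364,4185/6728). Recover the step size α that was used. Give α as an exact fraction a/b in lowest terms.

α = 1/4

F_att = 5/4·(g−p) = 5/4·(0,-14) = (0.0000,-17.5000)
o1: d²=104 > ρ²=32 → inactive
o2: d²=250 > ρ²=32 → inactive
o3: d²=29 ≤ ρ²=32; F_rep = 5·(5,-2)/29² = (0.0297,-0.0119)
o4: d²=116 > ρ²=32 → inactive
F = F_att + ΣF_rep = (0.0297,-17.5119)
Δp = p'−p = (0.0074,-4.3780); α = Δx/Fx = (25/3364) / (25/841) = 1/4
check: Δy/Fy = (-29455/6728) / (-29455/1682) = 1/4 ✓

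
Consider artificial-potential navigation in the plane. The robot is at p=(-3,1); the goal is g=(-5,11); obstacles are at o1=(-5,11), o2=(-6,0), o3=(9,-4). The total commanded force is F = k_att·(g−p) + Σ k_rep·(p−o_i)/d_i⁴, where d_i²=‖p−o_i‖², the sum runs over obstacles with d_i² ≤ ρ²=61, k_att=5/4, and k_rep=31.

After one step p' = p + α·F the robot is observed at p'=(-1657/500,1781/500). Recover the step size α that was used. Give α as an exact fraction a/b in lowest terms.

F_att = 5/4·(g−p) = 5/4·(-2,10) = (-2.5000,12.5000)
o1: d²=104 > ρ²=61 → inactive
o2: d²=10 ≤ ρ²=61; F_rep = 31·(3,1)/10² = (0.9300,0.3100)
o3: d²=169 > ρ²=61 → inactive
F = F_att + ΣF_rep = (-1.5700,12.8100)
Δp = p'−p = (-0.3140,2.5620); α = Δx/Fx = (-157/500) / (-157/100) = 1/5
check: Δy/Fy = (1281/500) / (1281/100) = 1/5 ✓

α = 1/5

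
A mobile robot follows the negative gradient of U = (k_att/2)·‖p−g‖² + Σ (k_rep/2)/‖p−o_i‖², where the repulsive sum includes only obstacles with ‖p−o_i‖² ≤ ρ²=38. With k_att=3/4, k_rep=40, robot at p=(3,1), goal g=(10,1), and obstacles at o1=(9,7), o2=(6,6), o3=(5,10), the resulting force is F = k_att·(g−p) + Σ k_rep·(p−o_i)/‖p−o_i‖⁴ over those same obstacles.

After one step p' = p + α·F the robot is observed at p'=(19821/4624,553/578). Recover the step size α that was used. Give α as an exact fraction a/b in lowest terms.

F_att = 3/4·(g−p) = 3/4·(7,0) = (5.2500,0.0000)
o1: d²=72 > ρ²=38 → inactive
o2: d²=34 ≤ ρ²=38; F_rep = 40·(-3,-5)/34² = (-0.1038,-0.1730)
o3: d²=85 > ρ²=38 → inactive
F = F_att + ΣF_rep = (5.1462,-0.1730)
Δp = p'−p = (1.2865,-0.0433); α = Δx/Fx = (5949/4624) / (5949/1156) = 1/4
check: Δy/Fy = (-25/578) / (-50/289) = 1/4 ✓

α = 1/4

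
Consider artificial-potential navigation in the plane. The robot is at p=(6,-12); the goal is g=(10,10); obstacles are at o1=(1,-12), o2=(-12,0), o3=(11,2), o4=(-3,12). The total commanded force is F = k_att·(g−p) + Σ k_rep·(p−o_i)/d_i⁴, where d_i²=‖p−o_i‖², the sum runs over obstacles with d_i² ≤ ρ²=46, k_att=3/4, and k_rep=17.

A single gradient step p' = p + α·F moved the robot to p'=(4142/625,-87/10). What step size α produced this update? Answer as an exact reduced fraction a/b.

α = 1/5

F_att = 3/4·(g−p) = 3/4·(4,22) = (3.0000,16.5000)
o1: d²=25 ≤ ρ²=46; F_rep = 17·(5,0)/25² = (0.1360,0.0000)
o2: d²=468 > ρ²=46 → inactive
o3: d²=221 > ρ²=46 → inactive
o4: d²=657 > ρ²=46 → inactive
F = F_att + ΣF_rep = (3.1360,16.5000)
Δp = p'−p = (0.6272,3.3000); α = Δx/Fx = (392/625) / (392/125) = 1/5
check: Δy/Fy = (33/10) / (33/2) = 1/5 ✓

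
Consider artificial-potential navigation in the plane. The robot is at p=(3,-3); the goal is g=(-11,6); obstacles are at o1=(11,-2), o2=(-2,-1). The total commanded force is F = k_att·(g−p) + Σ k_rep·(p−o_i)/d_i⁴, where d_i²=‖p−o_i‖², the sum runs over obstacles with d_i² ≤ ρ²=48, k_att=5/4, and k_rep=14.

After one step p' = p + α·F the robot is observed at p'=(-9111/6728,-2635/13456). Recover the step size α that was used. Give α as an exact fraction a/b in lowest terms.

α = 1/4

F_att = 5/4·(g−p) = 5/4·(-14,9) = (-17.5000,11.2500)
o1: d²=65 > ρ²=48 → inactive
o2: d²=29 ≤ ρ²=48; F_rep = 14·(5,-2)/29² = (0.0832,-0.0333)
F = F_att + ΣF_rep = (-17.4168,11.2167)
Δp = p'−p = (-4.3542,2.8042); α = Δx/Fx = (-29295/6728) / (-29295/1682) = 1/4
check: Δy/Fy = (37733/13456) / (37733/3364) = 1/4 ✓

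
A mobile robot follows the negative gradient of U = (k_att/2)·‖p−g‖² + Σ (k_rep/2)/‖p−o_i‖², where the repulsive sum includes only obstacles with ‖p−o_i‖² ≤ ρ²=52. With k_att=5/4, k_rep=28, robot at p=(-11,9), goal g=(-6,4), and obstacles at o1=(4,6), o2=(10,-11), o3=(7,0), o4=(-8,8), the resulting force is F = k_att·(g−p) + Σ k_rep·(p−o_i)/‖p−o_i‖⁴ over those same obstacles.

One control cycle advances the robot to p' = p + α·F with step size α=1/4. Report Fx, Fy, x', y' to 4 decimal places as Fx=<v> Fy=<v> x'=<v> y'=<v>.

Fx=5.4100 Fy=-5.9700 x'=-9.6475 y'=7.5075

F_att = 5/4·(g−p) = 5/4·(5,-5) = (6.2500,-6.2500)
o1: d²=234 > ρ²=52 → inactive
o2: d²=841 > ρ²=52 → inactive
o3: d²=405 > ρ²=52 → inactive
o4: d²=10 ≤ ρ²=52; F_rep = 28·(-3,1)/10² = (-0.8400,0.2800)
F = F_att + ΣF_rep = (5.4100,-5.9700)
p' = p + 1/4·F = (-9.6475,7.5075)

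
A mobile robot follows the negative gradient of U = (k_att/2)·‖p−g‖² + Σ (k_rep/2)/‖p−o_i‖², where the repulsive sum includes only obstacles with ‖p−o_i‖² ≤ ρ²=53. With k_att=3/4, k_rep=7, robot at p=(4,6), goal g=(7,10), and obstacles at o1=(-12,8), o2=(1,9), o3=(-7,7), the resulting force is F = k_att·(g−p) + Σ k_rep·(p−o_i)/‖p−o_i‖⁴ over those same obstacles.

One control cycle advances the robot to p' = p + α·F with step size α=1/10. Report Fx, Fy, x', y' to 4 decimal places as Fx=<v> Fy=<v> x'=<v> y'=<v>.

Fx=2.3148 Fy=2.9352 x'=4.2315 y'=6.2935

F_att = 3/4·(g−p) = 3/4·(3,4) = (2.2500,3.0000)
o1: d²=260 > ρ²=53 → inactive
o2: d²=18 ≤ ρ²=53; F_rep = 7·(3,-3)/18² = (0.0648,-0.0648)
o3: d²=122 > ρ²=53 → inactive
F = F_att + ΣF_rep = (2.3148,2.9352)
p' = p + 1/10·F = (4.2315,6.2935)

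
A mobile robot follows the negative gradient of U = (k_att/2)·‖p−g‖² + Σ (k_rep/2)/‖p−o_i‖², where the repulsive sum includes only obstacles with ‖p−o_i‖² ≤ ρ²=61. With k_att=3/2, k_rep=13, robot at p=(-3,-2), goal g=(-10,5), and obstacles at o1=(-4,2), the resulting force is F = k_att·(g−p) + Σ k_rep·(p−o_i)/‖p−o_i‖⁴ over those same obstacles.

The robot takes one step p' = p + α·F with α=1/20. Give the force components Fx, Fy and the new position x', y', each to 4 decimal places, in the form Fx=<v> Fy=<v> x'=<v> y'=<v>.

F_att = 3/2·(g−p) = 3/2·(-7,7) = (-10.5000,10.5000)
o1: d²=17 ≤ ρ²=61; F_rep = 13·(1,-4)/17² = (0.0450,-0.1799)
F = F_att + ΣF_rep = (-10.4550,10.3201)
p' = p + 1/20·F = (-3.5228,-1.4840)

Fx=-10.4550 Fy=10.3201 x'=-3.5228 y'=-1.4840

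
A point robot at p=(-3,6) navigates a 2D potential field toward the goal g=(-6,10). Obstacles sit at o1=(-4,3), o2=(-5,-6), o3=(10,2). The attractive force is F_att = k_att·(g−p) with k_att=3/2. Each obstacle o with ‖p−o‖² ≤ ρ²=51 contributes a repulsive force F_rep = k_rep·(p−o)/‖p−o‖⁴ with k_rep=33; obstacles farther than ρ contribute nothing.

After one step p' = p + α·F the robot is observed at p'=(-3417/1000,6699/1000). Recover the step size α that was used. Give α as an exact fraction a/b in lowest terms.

F_att = 3/2·(g−p) = 3/2·(-3,4) = (-4.5000,6.0000)
o1: d²=10 ≤ ρ²=51; F_rep = 33·(1,3)/10² = (0.3300,0.9900)
o2: d²=148 > ρ²=51 → inactive
o3: d²=185 > ρ²=51 → inactive
F = F_att + ΣF_rep = (-4.1700,6.9900)
Δp = p'−p = (-0.4170,0.6990); α = Δx/Fx = (-417/1000) / (-417/100) = 1/10
check: Δy/Fy = (699/1000) / (699/100) = 1/10 ✓

α = 1/10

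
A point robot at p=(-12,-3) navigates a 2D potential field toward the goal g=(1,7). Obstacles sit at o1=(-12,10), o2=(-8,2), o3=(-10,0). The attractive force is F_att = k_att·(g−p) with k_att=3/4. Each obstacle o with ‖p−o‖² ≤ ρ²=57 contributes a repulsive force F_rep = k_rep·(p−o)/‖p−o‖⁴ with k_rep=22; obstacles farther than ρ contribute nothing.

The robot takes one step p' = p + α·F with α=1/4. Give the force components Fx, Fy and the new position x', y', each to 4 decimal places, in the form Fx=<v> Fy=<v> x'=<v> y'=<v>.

Fx=9.4373 Fy=7.0440 x'=-9.6407 y'=-1.2390

F_att = 3/4·(g−p) = 3/4·(13,10) = (9.7500,7.5000)
o1: d²=169 > ρ²=57 → inactive
o2: d²=41 ≤ ρ²=57; F_rep = 22·(-4,-5)/41² = (-0.0523,-0.0654)
o3: d²=13 ≤ ρ²=57; F_rep = 22·(-2,-3)/13² = (-0.2604,-0.3905)
F = F_att + ΣF_rep = (9.4373,7.0440)
p' = p + 1/4·F = (-9.6407,-1.2390)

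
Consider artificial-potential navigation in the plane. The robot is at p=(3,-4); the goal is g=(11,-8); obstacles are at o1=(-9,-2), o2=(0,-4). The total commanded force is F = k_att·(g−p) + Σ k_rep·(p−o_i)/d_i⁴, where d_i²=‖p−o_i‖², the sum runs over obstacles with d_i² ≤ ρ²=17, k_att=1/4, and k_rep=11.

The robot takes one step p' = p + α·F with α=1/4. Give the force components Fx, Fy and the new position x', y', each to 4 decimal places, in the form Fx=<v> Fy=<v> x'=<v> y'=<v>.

F_att = 1/4·(g−p) = 1/4·(8,-4) = (2.0000,-1.0000)
o1: d²=148 > ρ²=17 → inactive
o2: d²=9 ≤ ρ²=17; F_rep = 11·(3,0)/9² = (0.4074,0.0000)
F = F_att + ΣF_rep = (2.4074,-1.0000)
p' = p + 1/4·F = (3.6019,-4.2500)

Fx=2.4074 Fy=-1.0000 x'=3.6019 y'=-4.2500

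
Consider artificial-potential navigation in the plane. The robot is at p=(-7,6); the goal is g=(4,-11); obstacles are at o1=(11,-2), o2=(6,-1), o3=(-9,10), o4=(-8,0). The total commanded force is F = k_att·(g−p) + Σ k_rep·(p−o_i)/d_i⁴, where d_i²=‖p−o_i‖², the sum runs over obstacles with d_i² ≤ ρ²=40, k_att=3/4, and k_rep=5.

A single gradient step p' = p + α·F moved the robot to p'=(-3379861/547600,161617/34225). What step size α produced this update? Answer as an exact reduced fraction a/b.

α = 1/10

F_att = 3/4·(g−p) = 3/4·(11,-17) = (8.2500,-12.7500)
o1: d²=388 > ρ²=40 → inactive
o2: d²=218 > ρ²=40 → inactive
o3: d²=20 ≤ ρ²=40; F_rep = 5·(2,-4)/20² = (0.0250,-0.0500)
o4: d²=37 ≤ ρ²=40; F_rep = 5·(1,6)/37² = (0.0037,0.0219)
F = F_att + ΣF_rep = (8.2787,-12.7781)
Δp = p'−p = (0.8279,-1.2778); α = Δx/Fx = (453339/547600) / (453339/54760) = 1/10
check: Δy/Fy = (-43733/34225) / (-87466/6845) = 1/10 ✓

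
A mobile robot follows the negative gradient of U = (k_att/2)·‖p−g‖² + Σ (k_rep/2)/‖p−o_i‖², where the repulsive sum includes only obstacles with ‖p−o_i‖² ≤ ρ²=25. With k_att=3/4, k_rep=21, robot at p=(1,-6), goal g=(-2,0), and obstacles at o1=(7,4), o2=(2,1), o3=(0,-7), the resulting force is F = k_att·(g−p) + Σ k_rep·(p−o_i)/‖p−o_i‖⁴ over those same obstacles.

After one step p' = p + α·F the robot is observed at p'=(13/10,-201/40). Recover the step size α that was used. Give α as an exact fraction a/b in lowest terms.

F_att = 3/4·(g−p) = 3/4·(-3,6) = (-2.2500,4.5000)
o1: d²=136 > ρ²=25 → inactive
o2: d²=50 > ρ²=25 → inactive
o3: d²=2 ≤ ρ²=25; F_rep = 21·(1,1)/2² = (5.2500,5.2500)
F = F_att + ΣF_rep = (3.0000,9.7500)
Δp = p'−p = (0.3000,0.9750); α = Δx/Fx = (3/10) / (3) = 1/10
check: Δy/Fy = (39/40) / (39/4) = 1/10 ✓

α = 1/10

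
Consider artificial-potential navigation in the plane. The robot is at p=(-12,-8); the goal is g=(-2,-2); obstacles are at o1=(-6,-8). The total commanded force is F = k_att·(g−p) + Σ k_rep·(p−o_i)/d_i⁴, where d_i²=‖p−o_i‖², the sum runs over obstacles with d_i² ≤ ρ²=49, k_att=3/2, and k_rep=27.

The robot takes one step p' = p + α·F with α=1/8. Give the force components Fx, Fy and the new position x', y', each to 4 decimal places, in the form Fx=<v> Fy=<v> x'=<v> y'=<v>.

F_att = 3/2·(g−p) = 3/2·(10,6) = (15.0000,9.0000)
o1: d²=36 ≤ ρ²=49; F_rep = 27·(-6,0)/36² = (-0.1250,0.0000)
F = F_att + ΣF_rep = (14.8750,9.0000)
p' = p + 1/8·F = (-10.1406,-6.8750)

Fx=14.8750 Fy=9.0000 x'=-10.1406 y'=-6.8750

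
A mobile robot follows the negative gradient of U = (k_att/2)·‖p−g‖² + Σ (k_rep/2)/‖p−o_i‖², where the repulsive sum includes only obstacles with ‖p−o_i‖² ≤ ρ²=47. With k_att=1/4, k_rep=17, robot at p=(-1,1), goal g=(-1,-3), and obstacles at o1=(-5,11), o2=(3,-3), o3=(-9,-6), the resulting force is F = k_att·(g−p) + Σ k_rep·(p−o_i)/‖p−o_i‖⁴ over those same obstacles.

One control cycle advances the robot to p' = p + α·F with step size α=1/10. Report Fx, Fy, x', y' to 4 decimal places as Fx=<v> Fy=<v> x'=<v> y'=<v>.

Fx=-0.0664 Fy=-0.9336 x'=-1.0066 y'=0.9066

F_att = 1/4·(g−p) = 1/4·(0,-4) = (0.0000,-1.0000)
o1: d²=116 > ρ²=47 → inactive
o2: d²=32 ≤ ρ²=47; F_rep = 17·(-4,4)/32² = (-0.0664,0.0664)
o3: d²=113 > ρ²=47 → inactive
F = F_att + ΣF_rep = (-0.0664,-0.9336)
p' = p + 1/10·F = (-1.0066,0.9066)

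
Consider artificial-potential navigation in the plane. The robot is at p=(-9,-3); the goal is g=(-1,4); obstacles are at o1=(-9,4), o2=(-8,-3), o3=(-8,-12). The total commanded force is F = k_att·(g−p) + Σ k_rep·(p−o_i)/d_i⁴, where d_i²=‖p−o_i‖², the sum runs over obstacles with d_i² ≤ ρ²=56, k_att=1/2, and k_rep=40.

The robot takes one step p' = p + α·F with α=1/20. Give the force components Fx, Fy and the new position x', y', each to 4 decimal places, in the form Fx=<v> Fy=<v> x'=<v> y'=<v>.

Fx=-36.0000 Fy=3.3834 x'=-10.8000 y'=-2.8308

F_att = 1/2·(g−p) = 1/2·(8,7) = (4.0000,3.5000)
o1: d²=49 ≤ ρ²=56; F_rep = 40·(0,-7)/49² = (0.0000,-0.1166)
o2: d²=1 ≤ ρ²=56; F_rep = 40·(-1,0)/1² = (-40.0000,0.0000)
o3: d²=82 > ρ²=56 → inactive
F = F_att + ΣF_rep = (-36.0000,3.3834)
p' = p + 1/20·F = (-10.8000,-2.8308)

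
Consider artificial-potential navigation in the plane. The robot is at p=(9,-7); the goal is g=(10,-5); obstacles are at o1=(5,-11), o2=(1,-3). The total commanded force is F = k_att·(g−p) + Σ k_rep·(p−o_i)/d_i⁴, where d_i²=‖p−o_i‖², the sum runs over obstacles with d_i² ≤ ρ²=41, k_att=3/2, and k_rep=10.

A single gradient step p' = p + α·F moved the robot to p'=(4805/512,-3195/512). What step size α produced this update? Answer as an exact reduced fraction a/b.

α = 1/4

F_att = 3/2·(g−p) = 3/2·(1,2) = (1.5000,3.0000)
o1: d²=32 ≤ ρ²=41; F_rep = 10·(4,4)/32² = (0.0391,0.0391)
o2: d²=80 > ρ²=41 → inactive
F = F_att + ΣF_rep = (1.5391,3.0391)
Δp = p'−p = (0.3848,0.7598); α = Δx/Fx = (197/512) / (197/128) = 1/4
check: Δy/Fy = (389/512) / (389/128) = 1/4 ✓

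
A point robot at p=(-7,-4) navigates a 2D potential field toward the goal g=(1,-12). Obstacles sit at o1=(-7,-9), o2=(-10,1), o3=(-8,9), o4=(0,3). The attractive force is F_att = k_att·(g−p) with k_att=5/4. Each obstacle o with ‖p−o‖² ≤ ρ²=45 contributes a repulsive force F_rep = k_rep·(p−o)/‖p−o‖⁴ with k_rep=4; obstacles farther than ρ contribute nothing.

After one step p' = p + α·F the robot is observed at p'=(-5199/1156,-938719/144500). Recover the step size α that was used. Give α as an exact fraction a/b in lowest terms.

F_att = 5/4·(g−p) = 5/4·(8,-8) = (10.0000,-10.0000)
o1: d²=25 ≤ ρ²=45; F_rep = 4·(0,5)/25² = (0.0000,0.0320)
o2: d²=34 ≤ ρ²=45; F_rep = 4·(3,-5)/34² = (0.0104,-0.0173)
o3: d²=170 > ρ²=45 → inactive
o4: d²=98 > ρ²=45 → inactive
F = F_att + ΣF_rep = (10.0104,-9.9853)
Δp = p'−p = (2.5026,-2.4963); α = Δx/Fx = (2893/1156) / (2893/289) = 1/4
check: Δy/Fy = (-360719/144500) / (-360719/36125) = 1/4 ✓

α = 1/4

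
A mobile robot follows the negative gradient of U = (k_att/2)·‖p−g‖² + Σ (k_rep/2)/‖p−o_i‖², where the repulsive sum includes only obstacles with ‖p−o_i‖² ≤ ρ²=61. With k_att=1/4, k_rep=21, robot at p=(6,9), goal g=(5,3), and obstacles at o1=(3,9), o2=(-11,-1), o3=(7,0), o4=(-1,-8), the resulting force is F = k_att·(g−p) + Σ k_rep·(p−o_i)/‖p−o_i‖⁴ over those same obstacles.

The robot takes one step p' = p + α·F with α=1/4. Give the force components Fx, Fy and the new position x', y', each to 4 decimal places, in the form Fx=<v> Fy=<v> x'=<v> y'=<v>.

F_att = 1/4·(g−p) = 1/4·(-1,-6) = (-0.2500,-1.5000)
o1: d²=9 ≤ ρ²=61; F_rep = 21·(3,0)/9² = (0.7778,0.0000)
o2: d²=389 > ρ²=61 → inactive
o3: d²=82 > ρ²=61 → inactive
o4: d²=338 > ρ²=61 → inactive
F = F_att + ΣF_rep = (0.5278,-1.5000)
p' = p + 1/4·F = (6.1319,8.6250)

Fx=0.5278 Fy=-1.5000 x'=6.1319 y'=8.6250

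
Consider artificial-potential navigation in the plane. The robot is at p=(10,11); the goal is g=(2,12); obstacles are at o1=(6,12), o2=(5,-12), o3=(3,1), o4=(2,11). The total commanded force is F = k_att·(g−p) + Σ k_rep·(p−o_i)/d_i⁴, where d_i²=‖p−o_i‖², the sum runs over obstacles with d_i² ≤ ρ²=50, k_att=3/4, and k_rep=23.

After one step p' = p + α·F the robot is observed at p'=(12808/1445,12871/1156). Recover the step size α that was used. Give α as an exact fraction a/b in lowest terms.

F_att = 3/4·(g−p) = 3/4·(-8,1) = (-6.0000,0.7500)
o1: d²=17 ≤ ρ²=50; F_rep = 23·(4,-1)/17² = (0.3183,-0.0796)
o2: d²=554 > ρ²=50 → inactive
o3: d²=149 > ρ²=50 → inactive
o4: d²=64 > ρ²=50 → inactive
F = F_att + ΣF_rep = (-5.6817,0.6704)
Δp = p'−p = (-1.1363,0.1341); α = Δx/Fx = (-1642/1445) / (-1642/289) = 1/5
check: Δy/Fy = (155/1156) / (775/1156) = 1/5 ✓

α = 1/5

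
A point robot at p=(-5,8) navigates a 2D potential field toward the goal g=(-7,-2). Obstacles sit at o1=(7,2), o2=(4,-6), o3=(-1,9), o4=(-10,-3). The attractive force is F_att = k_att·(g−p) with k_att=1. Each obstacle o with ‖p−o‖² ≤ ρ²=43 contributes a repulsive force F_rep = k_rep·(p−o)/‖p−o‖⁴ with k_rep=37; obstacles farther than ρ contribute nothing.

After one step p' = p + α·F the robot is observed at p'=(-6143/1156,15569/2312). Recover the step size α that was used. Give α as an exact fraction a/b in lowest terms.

F_att = 1·(g−p) = 1·(-2,-10) = (-2.0000,-10.0000)
o1: d²=180 > ρ²=43 → inactive
o2: d²=277 > ρ²=43 → inactive
o3: d²=17 ≤ ρ²=43; F_rep = 37·(-4,-1)/17² = (-0.5121,-0.1280)
o4: d²=146 > ρ²=43 → inactive
F = F_att + ΣF_rep = (-2.5121,-10.1280)
Δp = p'−p = (-0.3140,-1.2660); α = Δx/Fx = (-363/1156) / (-726/289) = 1/8
check: Δy/Fy = (-2927/2312) / (-2927/289) = 1/8 ✓

α = 1/8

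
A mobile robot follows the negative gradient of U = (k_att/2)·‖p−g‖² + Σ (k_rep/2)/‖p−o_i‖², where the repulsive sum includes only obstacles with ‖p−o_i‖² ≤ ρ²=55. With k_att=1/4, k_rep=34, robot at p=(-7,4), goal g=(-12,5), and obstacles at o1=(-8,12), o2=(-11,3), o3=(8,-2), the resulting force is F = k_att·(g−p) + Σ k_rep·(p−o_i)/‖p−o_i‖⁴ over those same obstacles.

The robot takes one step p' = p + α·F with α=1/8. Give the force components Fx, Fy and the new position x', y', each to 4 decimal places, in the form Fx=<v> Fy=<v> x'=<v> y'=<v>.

F_att = 1/4·(g−p) = 1/4·(-5,1) = (-1.2500,0.2500)
o1: d²=65 > ρ²=55 → inactive
o2: d²=17 ≤ ρ²=55; F_rep = 34·(4,1)/17² = (0.4706,0.1176)
o3: d²=261 > ρ²=55 → inactive
F = F_att + ΣF_rep = (-0.7794,0.3676)
p' = p + 1/8·F = (-7.0974,4.0460)

Fx=-0.7794 Fy=0.3676 x'=-7.0974 y'=4.0460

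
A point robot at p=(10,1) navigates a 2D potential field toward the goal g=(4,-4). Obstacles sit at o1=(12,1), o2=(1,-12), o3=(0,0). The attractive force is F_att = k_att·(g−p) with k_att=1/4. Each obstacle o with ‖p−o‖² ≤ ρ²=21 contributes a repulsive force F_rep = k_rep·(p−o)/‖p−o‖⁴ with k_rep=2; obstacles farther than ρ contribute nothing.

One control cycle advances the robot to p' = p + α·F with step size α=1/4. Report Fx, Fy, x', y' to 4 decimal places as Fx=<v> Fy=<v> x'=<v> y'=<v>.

Fx=-1.7500 Fy=-1.2500 x'=9.5625 y'=0.6875

F_att = 1/4·(g−p) = 1/4·(-6,-5) = (-1.5000,-1.2500)
o1: d²=4 ≤ ρ²=21; F_rep = 2·(-2,0)/4² = (-0.2500,0.0000)
o2: d²=250 > ρ²=21 → inactive
o3: d²=101 > ρ²=21 → inactive
F = F_att + ΣF_rep = (-1.7500,-1.2500)
p' = p + 1/4·F = (9.5625,0.6875)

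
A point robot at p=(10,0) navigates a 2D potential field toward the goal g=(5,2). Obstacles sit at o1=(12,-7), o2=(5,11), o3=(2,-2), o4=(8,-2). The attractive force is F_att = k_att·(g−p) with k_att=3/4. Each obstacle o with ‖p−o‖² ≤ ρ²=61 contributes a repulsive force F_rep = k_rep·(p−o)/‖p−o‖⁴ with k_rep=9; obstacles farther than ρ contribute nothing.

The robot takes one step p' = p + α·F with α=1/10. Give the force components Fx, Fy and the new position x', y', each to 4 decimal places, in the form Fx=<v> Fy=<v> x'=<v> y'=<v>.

Fx=-3.4752 Fy=1.8037 x'=9.6525 y'=0.1804

F_att = 3/4·(g−p) = 3/4·(-5,2) = (-3.7500,1.5000)
o1: d²=53 ≤ ρ²=61; F_rep = 9·(-2,7)/53² = (-0.0064,0.0224)
o2: d²=146 > ρ²=61 → inactive
o3: d²=68 > ρ²=61 → inactive
o4: d²=8 ≤ ρ²=61; F_rep = 9·(2,2)/8² = (0.2812,0.2812)
F = F_att + ΣF_rep = (-3.4752,1.8037)
p' = p + 1/10·F = (9.6525,0.1804)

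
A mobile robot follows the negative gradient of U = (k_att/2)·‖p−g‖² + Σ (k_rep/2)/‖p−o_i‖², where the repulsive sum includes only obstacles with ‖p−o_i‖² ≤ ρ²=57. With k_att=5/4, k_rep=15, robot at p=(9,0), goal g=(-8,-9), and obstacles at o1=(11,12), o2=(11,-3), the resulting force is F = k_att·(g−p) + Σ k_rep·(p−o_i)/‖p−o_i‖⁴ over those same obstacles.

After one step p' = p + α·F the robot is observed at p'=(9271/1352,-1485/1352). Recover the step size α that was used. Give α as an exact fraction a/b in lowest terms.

α = 1/10

F_att = 5/4·(g−p) = 5/4·(-17,-9) = (-21.2500,-11.2500)
o1: d²=148 > ρ²=57 → inactive
o2: d²=13 ≤ ρ²=57; F_rep = 15·(-2,3)/13² = (-0.1775,0.2663)
F = F_att + ΣF_rep = (-21.4275,-10.9837)
Δp = p'−p = (-2.1428,-1.0984); α = Δx/Fx = (-2897/1352) / (-14485/676) = 1/10
check: Δy/Fy = (-1485/1352) / (-7425/676) = 1/10 ✓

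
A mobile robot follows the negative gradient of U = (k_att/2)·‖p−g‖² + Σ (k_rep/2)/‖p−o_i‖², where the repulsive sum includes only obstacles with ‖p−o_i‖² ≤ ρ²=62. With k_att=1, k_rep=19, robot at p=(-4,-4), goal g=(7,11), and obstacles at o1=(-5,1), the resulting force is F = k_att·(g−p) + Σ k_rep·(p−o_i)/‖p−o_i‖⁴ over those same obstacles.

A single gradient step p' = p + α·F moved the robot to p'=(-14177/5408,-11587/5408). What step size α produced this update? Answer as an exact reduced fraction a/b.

α = 1/8

F_att = 1·(g−p) = 1·(11,15) = (11.0000,15.0000)
o1: d²=26 ≤ ρ²=62; F_rep = 19·(1,-5)/26² = (0.0281,-0.1405)
F = F_att + ΣF_rep = (11.0281,14.8595)
Δp = p'−p = (1.3785,1.8574); α = Δx/Fx = (7455/5408) / (7455/676) = 1/8
check: Δy/Fy = (10045/5408) / (10045/676) = 1/8 ✓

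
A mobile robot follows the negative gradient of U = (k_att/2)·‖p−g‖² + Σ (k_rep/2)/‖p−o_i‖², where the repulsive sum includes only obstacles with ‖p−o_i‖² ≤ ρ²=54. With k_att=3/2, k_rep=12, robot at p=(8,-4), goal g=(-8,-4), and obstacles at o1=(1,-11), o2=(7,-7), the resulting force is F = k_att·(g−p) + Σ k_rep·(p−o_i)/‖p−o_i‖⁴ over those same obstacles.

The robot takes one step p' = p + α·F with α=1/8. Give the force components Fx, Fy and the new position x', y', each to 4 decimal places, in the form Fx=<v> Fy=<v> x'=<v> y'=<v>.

F_att = 3/2·(g−p) = 3/2·(-16,0) = (-24.0000,0.0000)
o1: d²=98 > ρ²=54 → inactive
o2: d²=10 ≤ ρ²=54; F_rep = 12·(1,3)/10² = (0.1200,0.3600)
F = F_att + ΣF_rep = (-23.8800,0.3600)
p' = p + 1/8·F = (5.0150,-3.9550)

Fx=-23.8800 Fy=0.3600 x'=5.0150 y'=-3.9550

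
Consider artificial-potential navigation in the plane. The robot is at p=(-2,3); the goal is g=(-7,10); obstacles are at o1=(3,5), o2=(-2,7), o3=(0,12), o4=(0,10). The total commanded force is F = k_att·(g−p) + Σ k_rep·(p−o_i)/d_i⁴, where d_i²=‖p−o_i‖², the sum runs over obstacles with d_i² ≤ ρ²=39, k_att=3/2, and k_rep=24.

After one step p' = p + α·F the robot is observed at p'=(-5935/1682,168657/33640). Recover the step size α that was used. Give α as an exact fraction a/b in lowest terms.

α = 1/5

F_att = 3/2·(g−p) = 3/2·(-5,7) = (-7.5000,10.5000)
o1: d²=29 ≤ ρ²=39; F_rep = 24·(-5,-2)/29² = (-0.1427,-0.0571)
o2: d²=16 ≤ ρ²=39; F_rep = 24·(0,-4)/16² = (0.0000,-0.3750)
o3: d²=85 > ρ²=39 → inactive
o4: d²=53 > ρ²=39 → inactive
F = F_att + ΣF_rep = (-7.6427,10.0679)
Δp = p'−p = (-1.5285,2.0136); α = Δx/Fx = (-2571/1682) / (-12855/1682) = 1/5
check: Δy/Fy = (67737/33640) / (67737/6728) = 1/5 ✓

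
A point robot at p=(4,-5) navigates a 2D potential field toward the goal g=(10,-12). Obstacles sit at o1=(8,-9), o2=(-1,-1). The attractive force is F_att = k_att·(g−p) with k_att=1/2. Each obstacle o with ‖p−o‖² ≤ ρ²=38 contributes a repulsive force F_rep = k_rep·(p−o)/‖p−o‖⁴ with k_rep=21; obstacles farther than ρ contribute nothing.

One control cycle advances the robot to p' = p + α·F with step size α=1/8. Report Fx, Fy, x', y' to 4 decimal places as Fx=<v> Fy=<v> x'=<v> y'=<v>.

F_att = 1/2·(g−p) = 1/2·(6,-7) = (3.0000,-3.5000)
o1: d²=32 ≤ ρ²=38; F_rep = 21·(-4,4)/32² = (-0.0820,0.0820)
o2: d²=41 > ρ²=38 → inactive
F = F_att + ΣF_rep = (2.9180,-3.4180)
p' = p + 1/8·F = (4.3647,-5.4272)

Fx=2.9180 Fy=-3.4180 x'=4.3647 y'=-5.4272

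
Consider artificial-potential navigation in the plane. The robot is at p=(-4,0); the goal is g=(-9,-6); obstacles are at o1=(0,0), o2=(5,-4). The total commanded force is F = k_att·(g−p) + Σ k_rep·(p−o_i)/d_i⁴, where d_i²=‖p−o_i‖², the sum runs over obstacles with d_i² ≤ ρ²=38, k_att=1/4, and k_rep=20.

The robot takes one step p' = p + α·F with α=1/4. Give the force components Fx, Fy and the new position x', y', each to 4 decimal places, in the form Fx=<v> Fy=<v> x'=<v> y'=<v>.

Fx=-1.5625 Fy=-1.5000 x'=-4.3906 y'=-0.3750

F_att = 1/4·(g−p) = 1/4·(-5,-6) = (-1.2500,-1.5000)
o1: d²=16 ≤ ρ²=38; F_rep = 20·(-4,0)/16² = (-0.3125,0.0000)
o2: d²=97 > ρ²=38 → inactive
F = F_att + ΣF_rep = (-1.5625,-1.5000)
p' = p + 1/4·F = (-4.3906,-0.3750)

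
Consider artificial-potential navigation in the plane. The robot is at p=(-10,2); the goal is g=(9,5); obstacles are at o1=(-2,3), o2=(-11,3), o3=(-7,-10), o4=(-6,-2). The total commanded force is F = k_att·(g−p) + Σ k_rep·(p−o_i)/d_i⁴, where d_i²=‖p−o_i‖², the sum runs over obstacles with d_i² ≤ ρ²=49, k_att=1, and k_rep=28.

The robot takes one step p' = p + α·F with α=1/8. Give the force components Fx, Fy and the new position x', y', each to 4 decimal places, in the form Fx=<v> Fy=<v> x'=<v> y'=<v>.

Fx=25.8906 Fy=-3.8906 x'=-6.7637 y'=1.5137

F_att = 1·(g−p) = 1·(19,3) = (19.0000,3.0000)
o1: d²=65 > ρ²=49 → inactive
o2: d²=2 ≤ ρ²=49; F_rep = 28·(1,-1)/2² = (7.0000,-7.0000)
o3: d²=153 > ρ²=49 → inactive
o4: d²=32 ≤ ρ²=49; F_rep = 28·(-4,4)/32² = (-0.1094,0.1094)
F = F_att + ΣF_rep = (25.8906,-3.8906)
p' = p + 1/8·F = (-6.7637,1.5137)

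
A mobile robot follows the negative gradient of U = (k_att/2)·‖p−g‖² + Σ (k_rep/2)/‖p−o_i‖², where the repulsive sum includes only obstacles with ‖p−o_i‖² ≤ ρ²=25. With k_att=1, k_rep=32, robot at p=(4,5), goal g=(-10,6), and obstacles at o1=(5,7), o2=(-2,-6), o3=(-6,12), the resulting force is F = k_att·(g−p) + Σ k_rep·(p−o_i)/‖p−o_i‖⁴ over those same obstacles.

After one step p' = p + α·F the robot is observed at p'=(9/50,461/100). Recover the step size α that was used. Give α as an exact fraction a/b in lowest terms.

α = 1/4

F_att = 1·(g−p) = 1·(-14,1) = (-14.0000,1.0000)
o1: d²=5 ≤ ρ²=25; F_rep = 32·(-1,-2)/5² = (-1.2800,-2.5600)
o2: d²=157 > ρ²=25 → inactive
o3: d²=149 > ρ²=25 → inactive
F = F_att + ΣF_rep = (-15.2800,-1.5600)
Δp = p'−p = (-3.8200,-0.3900); α = Δx/Fx = (-191/50) / (-382/25) = 1/4
check: Δy/Fy = (-39/100) / (-39/25) = 1/4 ✓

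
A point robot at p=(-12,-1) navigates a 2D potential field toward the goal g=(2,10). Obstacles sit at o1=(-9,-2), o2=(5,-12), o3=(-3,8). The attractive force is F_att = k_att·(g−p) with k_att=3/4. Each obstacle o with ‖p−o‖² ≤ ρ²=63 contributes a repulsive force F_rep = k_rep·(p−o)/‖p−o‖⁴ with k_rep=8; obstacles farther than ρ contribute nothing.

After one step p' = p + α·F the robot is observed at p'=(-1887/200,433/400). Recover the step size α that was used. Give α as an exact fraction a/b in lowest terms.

α = 1/4

F_att = 3/4·(g−p) = 3/4·(14,11) = (10.5000,8.2500)
o1: d²=10 ≤ ρ²=63; F_rep = 8·(-3,1)/10² = (-0.2400,0.0800)
o2: d²=410 > ρ²=63 → inactive
o3: d²=162 > ρ²=63 → inactive
F = F_att + ΣF_rep = (10.2600,8.3300)
Δp = p'−p = (2.5650,2.0825); α = Δx/Fx = (513/200) / (513/50) = 1/4
check: Δy/Fy = (833/400) / (833/100) = 1/4 ✓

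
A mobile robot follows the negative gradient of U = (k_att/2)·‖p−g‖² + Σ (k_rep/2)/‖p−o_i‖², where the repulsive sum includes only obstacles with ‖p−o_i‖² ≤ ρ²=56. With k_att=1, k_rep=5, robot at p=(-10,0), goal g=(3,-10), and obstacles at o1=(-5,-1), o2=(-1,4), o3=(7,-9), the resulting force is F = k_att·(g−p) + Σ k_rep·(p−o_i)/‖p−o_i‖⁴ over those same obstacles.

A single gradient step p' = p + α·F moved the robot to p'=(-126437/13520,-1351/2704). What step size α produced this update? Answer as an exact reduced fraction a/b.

F_att = 1·(g−p) = 1·(13,-10) = (13.0000,-10.0000)
o1: d²=26 ≤ ρ²=56; F_rep = 5·(-5,1)/26² = (-0.0370,0.0074)
o2: d²=97 > ρ²=56 → inactive
o3: d²=370 > ρ²=56 → inactive
F = F_att + ΣF_rep = (12.9630,-9.9926)
Δp = p'−p = (0.6482,-0.4996); α = Δx/Fx = (8763/13520) / (8763/676) = 1/20
check: Δy/Fy = (-1351/2704) / (-6755/676) = 1/20 ✓

α = 1/20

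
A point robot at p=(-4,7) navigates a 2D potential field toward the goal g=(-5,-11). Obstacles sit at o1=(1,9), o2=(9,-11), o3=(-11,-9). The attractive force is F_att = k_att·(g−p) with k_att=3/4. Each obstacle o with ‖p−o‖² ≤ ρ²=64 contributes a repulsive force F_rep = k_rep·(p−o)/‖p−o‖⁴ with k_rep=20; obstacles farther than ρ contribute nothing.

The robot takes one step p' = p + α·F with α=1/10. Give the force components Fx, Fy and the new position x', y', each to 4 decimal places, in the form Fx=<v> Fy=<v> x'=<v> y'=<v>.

Fx=-0.8689 Fy=-13.5476 x'=-4.0869 y'=5.6452

F_att = 3/4·(g−p) = 3/4·(-1,-18) = (-0.7500,-13.5000)
o1: d²=29 ≤ ρ²=64; F_rep = 20·(-5,-2)/29² = (-0.1189,-0.0476)
o2: d²=493 > ρ²=64 → inactive
o3: d²=305 > ρ²=64 → inactive
F = F_att + ΣF_rep = (-0.8689,-13.5476)
p' = p + 1/10·F = (-4.0869,5.6452)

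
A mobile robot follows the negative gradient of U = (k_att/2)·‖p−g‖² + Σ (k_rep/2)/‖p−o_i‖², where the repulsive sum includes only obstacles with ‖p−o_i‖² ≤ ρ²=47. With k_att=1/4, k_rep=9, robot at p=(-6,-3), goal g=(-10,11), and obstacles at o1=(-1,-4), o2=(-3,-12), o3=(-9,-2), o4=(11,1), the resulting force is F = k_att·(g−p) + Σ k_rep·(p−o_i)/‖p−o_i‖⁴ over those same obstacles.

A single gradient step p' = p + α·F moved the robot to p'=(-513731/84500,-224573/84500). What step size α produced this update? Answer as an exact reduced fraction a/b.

α = 1/10

F_att = 1/4·(g−p) = 1/4·(-4,14) = (-1.0000,3.5000)
o1: d²=26 ≤ ρ²=47; F_rep = 9·(-5,1)/26² = (-0.0666,0.0133)
o2: d²=90 > ρ²=47 → inactive
o3: d²=10 ≤ ρ²=47; F_rep = 9·(3,-1)/10² = (0.2700,-0.0900)
o4: d²=305 > ρ²=47 → inactive
F = F_att + ΣF_rep = (-0.7966,3.4233)
Δp = p'−p = (-0.0797,0.3423); α = Δx/Fx = (-6731/84500) / (-6731/8450) = 1/10
check: Δy/Fy = (28927/84500) / (28927/8450) = 1/10 ✓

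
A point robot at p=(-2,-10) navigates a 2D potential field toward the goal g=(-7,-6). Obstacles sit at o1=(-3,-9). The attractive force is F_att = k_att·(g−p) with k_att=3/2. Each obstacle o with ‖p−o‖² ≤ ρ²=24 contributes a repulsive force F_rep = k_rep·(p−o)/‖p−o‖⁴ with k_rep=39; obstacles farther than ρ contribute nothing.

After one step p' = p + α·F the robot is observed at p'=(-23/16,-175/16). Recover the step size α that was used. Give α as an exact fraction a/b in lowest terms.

α = 1/4

F_att = 3/2·(g−p) = 3/2·(-5,4) = (-7.5000,6.0000)
o1: d²=2 ≤ ρ²=24; F_rep = 39·(1,-1)/2² = (9.7500,-9.7500)
F = F_att + ΣF_rep = (2.2500,-3.7500)
Δp = p'−p = (0.5625,-0.9375); α = Δx/Fx = (9/16) / (9/4) = 1/4
check: Δy/Fy = (-15/16) / (-15/4) = 1/4 ✓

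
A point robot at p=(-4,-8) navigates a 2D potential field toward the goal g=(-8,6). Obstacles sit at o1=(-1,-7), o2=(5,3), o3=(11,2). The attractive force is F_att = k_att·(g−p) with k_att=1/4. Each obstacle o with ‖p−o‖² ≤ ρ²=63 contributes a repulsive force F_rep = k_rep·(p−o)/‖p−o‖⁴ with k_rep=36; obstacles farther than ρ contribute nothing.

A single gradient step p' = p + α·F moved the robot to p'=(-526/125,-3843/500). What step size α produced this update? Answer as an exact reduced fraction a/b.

F_att = 1/4·(g−p) = 1/4·(-4,14) = (-1.0000,3.5000)
o1: d²=10 ≤ ρ²=63; F_rep = 36·(-3,-1)/10² = (-1.0800,-0.3600)
o2: d²=202 > ρ²=63 → inactive
o3: d²=325 > ρ²=63 → inactive
F = F_att + ΣF_rep = (-2.0800,3.1400)
Δp = p'−p = (-0.2080,0.3140); α = Δx/Fx = (-26/125) / (-52/25) = 1/10
check: Δy/Fy = (157/500) / (157/50) = 1/10 ✓

α = 1/10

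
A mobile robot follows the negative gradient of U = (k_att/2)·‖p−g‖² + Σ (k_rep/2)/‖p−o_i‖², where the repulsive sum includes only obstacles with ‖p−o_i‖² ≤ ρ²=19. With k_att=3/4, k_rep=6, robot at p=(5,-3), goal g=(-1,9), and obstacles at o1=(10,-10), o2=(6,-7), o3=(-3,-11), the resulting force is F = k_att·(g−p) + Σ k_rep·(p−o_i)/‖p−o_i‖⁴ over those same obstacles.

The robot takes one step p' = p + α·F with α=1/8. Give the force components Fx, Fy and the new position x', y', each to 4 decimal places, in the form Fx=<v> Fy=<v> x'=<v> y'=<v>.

F_att = 3/4·(g−p) = 3/4·(-6,12) = (-4.5000,9.0000)
o1: d²=74 > ρ²=19 → inactive
o2: d²=17 ≤ ρ²=19; F_rep = 6·(-1,4)/17² = (-0.0208,0.0830)
o3: d²=128 > ρ²=19 → inactive
F = F_att + ΣF_rep = (-4.5208,9.0830)
p' = p + 1/8·F = (4.4349,-1.8646)

Fx=-4.5208 Fy=9.0830 x'=4.4349 y'=-1.8646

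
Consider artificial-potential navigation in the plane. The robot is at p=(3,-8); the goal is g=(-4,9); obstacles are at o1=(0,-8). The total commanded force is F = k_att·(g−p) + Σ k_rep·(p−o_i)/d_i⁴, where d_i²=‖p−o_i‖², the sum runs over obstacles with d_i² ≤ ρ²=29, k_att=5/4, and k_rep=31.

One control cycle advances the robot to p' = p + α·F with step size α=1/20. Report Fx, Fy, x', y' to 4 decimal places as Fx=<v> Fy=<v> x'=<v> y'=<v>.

F_att = 5/4·(g−p) = 5/4·(-7,17) = (-8.7500,21.2500)
o1: d²=9 ≤ ρ²=29; F_rep = 31·(3,0)/9² = (1.1481,0.0000)
F = F_att + ΣF_rep = (-7.6019,21.2500)
p' = p + 1/20·F = (2.6199,-6.9375)

Fx=-7.6019 Fy=21.2500 x'=2.6199 y'=-6.9375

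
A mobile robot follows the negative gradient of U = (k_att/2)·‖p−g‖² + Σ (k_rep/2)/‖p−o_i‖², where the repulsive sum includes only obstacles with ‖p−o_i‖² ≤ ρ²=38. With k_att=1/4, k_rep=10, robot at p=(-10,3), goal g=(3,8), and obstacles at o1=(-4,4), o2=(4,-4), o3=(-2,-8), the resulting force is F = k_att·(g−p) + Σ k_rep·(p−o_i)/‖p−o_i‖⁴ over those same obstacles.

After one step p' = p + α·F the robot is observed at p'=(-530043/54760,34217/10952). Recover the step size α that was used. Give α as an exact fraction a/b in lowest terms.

F_att = 1/4·(g−p) = 1/4·(13,5) = (3.2500,1.2500)
o1: d²=37 ≤ ρ²=38; F_rep = 10·(-6,-1)/37² = (-0.0438,-0.0073)
o2: d²=245 > ρ²=38 → inactive
o3: d²=185 > ρ²=38 → inactive
F = F_att + ΣF_rep = (3.2062,1.2427)
Δp = p'−p = (0.3206,0.1243); α = Δx/Fx = (17557/54760) / (17557/5476) = 1/10
check: Δy/Fy = (1361/10952) / (6805/5476) = 1/10 ✓

α = 1/10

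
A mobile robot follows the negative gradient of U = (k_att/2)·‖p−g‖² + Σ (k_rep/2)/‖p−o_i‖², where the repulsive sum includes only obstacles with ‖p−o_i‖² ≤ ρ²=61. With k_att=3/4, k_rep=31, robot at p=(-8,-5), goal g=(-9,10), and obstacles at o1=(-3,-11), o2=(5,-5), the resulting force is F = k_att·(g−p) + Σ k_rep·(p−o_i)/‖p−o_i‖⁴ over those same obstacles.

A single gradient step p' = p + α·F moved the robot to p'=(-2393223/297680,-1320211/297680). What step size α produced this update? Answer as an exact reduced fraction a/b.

α = 1/20

F_att = 3/4·(g−p) = 3/4·(-1,15) = (-0.7500,11.2500)
o1: d²=61 ≤ ρ²=61; F_rep = 31·(-5,6)/61² = (-0.0417,0.0500)
o2: d²=169 > ρ²=61 → inactive
F = F_att + ΣF_rep = (-0.7917,11.3000)
Δp = p'−p = (-0.0396,0.5650); α = Δx/Fx = (-11783/297680) / (-11783/14884) = 1/20
check: Δy/Fy = (168189/297680) / (168189/14884) = 1/20 ✓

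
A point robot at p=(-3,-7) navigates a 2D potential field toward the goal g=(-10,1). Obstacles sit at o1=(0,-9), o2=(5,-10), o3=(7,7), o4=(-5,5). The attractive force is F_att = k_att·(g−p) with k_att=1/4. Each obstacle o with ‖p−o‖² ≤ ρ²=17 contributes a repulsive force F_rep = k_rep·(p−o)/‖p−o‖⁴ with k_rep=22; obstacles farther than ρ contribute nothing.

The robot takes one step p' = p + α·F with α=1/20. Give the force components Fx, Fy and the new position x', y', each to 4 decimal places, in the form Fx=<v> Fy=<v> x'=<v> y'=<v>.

F_att = 1/4·(g−p) = 1/4·(-7,8) = (-1.7500,2.0000)
o1: d²=13 ≤ ρ²=17; F_rep = 22·(-3,2)/13² = (-0.3905,0.2604)
o2: d²=73 > ρ²=17 → inactive
o3: d²=296 > ρ²=17 → inactive
o4: d²=148 > ρ²=17 → inactive
F = F_att + ΣF_rep = (-2.1405,2.2604)
p' = p + 1/20·F = (-3.1070,-6.8870)

Fx=-2.1405 Fy=2.2604 x'=-3.1070 y'=-6.8870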